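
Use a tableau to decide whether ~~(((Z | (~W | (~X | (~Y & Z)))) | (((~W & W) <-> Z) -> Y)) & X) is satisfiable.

Satisfiable

Initial set: {T ~~(((Z | (~W | (~X | (~Y & Z)))) | (((~W & W) <-> Z) -> Y)) & X)}.
T ~~(((Z | (~W | (~X | (~Y & Z)))) | (((~W & W) <-> Z) -> Y)) & X): drop double negation, giving T (((Z | (~W | (~X | (~Y & Z)))) | (((~W & W) <-> Z) -> Y)) & X).
T (((Z | (~W | (~X | (~Y & Z)))) | (((~W & W) <-> Z) -> Y)) & X): α-rule — add T ((Z | (~W | (~X | (~Y & Z)))) | (((~W & W) <-> Z) -> Y)), T X.
T ((Z | (~W | (~X | (~Y & Z)))) | (((~W & W) <-> Z) -> Y)): β-rule — branch into T (Z | (~W | (~X | (~Y & Z))))  //  T (((~W & W) <-> Z) -> Y).
  branch 1 (add T (Z | (~W | (~X | (~Y & Z))))):
    T (Z | (~W | (~X | (~Y & Z)))): β-rule — branch into T Z  //  T (~W | (~X | (~Y & Z))).
      branch 1.1 (add T Z):
        ○ open, literals {X=true, Z=true}.
      branch 1.2 (add T (~W | (~X | (~Y & Z)))):
        T (~W | (~X | (~Y & Z))): β-rule — branch into T ~W  //  T (~X | (~Y & Z)).
          branch 1.2.1 (add T ~W):
            ○ open, literals {W=false, X=true}.
          branch 1.2.2 (add T (~X | (~Y & Z))):
            T (~X | (~Y & Z)): β-rule — branch into T ~X  //  T (~Y & Z).
              branch 1.2.2.1 (add T ~X):
                × closes — contains both X and ~X.
              branch 1.2.2.2 (add T (~Y & Z)):
                T (~Y & Z): α-rule — add T ~Y, T Z.
                ○ open, literals {X=true, Y=false, Z=true}.
  branch 2 (add T (((~W & W) <-> Z) -> Y)):
    T (((~W & W) <-> Z) -> Y): β-rule — branch into F ((~W & W) <-> Z)  //  T Y.
      branch 2.1 (add F ((~W & W) <-> Z)):
        F ((~W & W) <-> Z): β-rule — branch into T (~W & W), F Z  //  F (~W & W), T Z.
          branch 2.1.1 (add T (~W & W), F Z):
            T (~W & W): α-rule — add T ~W, T W.
            × closes — contains both W and ~W.
          branch 2.1.2 (add F (~W & W), T Z):
            F (~W & W): β-rule — branch into F ~W  //  F W.
              branch 2.1.2.1 (add F ~W):
                ○ open, literals {W=true, X=true, Z=true}.
              branch 2.1.2.2 (add F W):
                ○ open, literals {W=false, X=true, Z=true}.
      branch 2.2 (add T Y):
        ○ open, literals {X=true, Y=true}.
2 branches closed, 6 open.
An open branch gives a satisfying assignment: X=true, Z=true.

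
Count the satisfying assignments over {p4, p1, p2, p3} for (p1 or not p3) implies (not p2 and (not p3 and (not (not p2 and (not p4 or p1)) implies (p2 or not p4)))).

Initial set: {((p1 or not p3) implies (not p2 and (not p3 and (not (not p2 and (not p4 or p1)) implies (p2 or not p4)))))}.
((p1 or not p3) implies (not p2 and (not p3 and (not (not p2 and (not p4 or p1)) implies (p2 or not p4))))): β-rule — branch into not (p1 or not p3)  //  (not p2 and (not p3 and (not (not p2 and (not p4 or p1)) implies (p2 or not p4)))).
  branch 1 (add not (p1 or not p3)):
    not (p1 or not p3): α-rule — add not p1, not not p3.
    ○ open, literals {p1=0, p3=1}.
  branch 2 (add (not p2 and (not p3 and (not (not p2 and (not p4 or p1)) implies (p2 or not p4))))):
    (not p2 and (not p3 and (not (not p2 and (not p4 or p1)) implies (p2 or not p4)))): α-rule — add not p2, (not p3 and (not (not p2 and (not p4 or p1)) implies (p2 or not p4))).
    (not p3 and (not (not p2 and (not p4 or p1)) implies (p2 or not p4))): α-rule — add not p3, (not (not p2 and (not p4 or p1)) implies (p2 or not p4)).
    (not (not p2 and (not p4 or p1)) implies (p2 or not p4)): β-rule — branch into not not (not p2 and (not p4 or p1))  //  (p2 or not p4).
      branch 2.1 (add not not (not p2 and (not p4 or p1))):
        not not (not p2 and (not p4 or p1)): α-rule — add not p2, (not p4 or p1).
        (not p4 or p1): β-rule — branch into not p4  //  p1.
          branch 2.1.1 (add not p4):
            ○ open, literals {p2=0, p3=0, p4=0}.
          branch 2.1.2 (add p1):
            ○ open, literals {p1=1, p2=0, p3=0}.
      branch 2.2 (add (p2 or not p4)):
        (p2 or not p4): β-rule — branch into p2  //  not p4.
          branch 2.2.1 (add p2):
            × closes — contains both p2 and not p2.
          branch 2.2.2 (add not p4):
            ○ open, literals {p2=0, p3=0, p4=0}.
1 branch closed, 4 open.
Each open branch fixes some atoms; the unmentioned ones are free. Counting distinct full assignments: branch {p1=0, p3=1} (p4, p2) contributes 4 new; branch {p2=0, p3=0, p4=0} (p1) contributes 2 new; branch {p1=1, p2=0, p3=0} (p4) contributes 1 new; branch {p2=0, p3=0, p4=0} (p1) contributes 0 new. Total: 7.

7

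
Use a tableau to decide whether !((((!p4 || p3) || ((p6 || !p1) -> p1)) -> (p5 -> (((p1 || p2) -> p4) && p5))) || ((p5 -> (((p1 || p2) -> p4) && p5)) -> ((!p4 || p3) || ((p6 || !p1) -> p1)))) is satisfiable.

Initial set: {T !((((!p4 || p3) || ((p6 || !p1) -> p1)) -> (p5 -> (((p1 || p2) -> p4) && p5))) || ((p5 -> (((p1 || p2) -> p4) && p5)) -> ((!p4 || p3) || ((p6 || !p1) -> p1))))}.
T !((((!p4 || p3) || ((p6 || !p1) -> p1)) -> (p5 -> (((p1 || p2) -> p4) && p5))) || ((p5 -> (((p1 || p2) -> p4) && p5)) -> ((!p4 || p3) || ((p6 || !p1) -> p1)))): α-rule — add F (((!p4 || p3) || ((p6 || !p1) -> p1)) -> (p5 -> (((p1 || p2) -> p4) && p5))), F ((p5 -> (((p1 || p2) -> p4) && p5)) -> ((!p4 || p3) || ((p6 || !p1) -> p1))).
F (((!p4 || p3) || ((p6 || !p1) -> p1)) -> (p5 -> (((p1 || p2) -> p4) && p5))): α-rule — add T ((!p4 || p3) || ((p6 || !p1) -> p1)), F (p5 -> (((p1 || p2) -> p4) && p5)).
F ((p5 -> (((p1 || p2) -> p4) && p5)) -> ((!p4 || p3) || ((p6 || !p1) -> p1))): α-rule — add T (p5 -> (((p1 || p2) -> p4) && p5)), F ((!p4 || p3) || ((p6 || !p1) -> p1)).
F (p5 -> (((p1 || p2) -> p4) && p5)): α-rule — add T p5, F (((p1 || p2) -> p4) && p5).
F ((!p4 || p3) || ((p6 || !p1) -> p1)): α-rule — add F (!p4 || p3), F ((p6 || !p1) -> p1).
F (!p4 || p3): α-rule — add F !p4, F p3.
F ((p6 || !p1) -> p1): α-rule — add T (p6 || !p1), F p1.
T ((!p4 || p3) || ((p6 || !p1) -> p1)): β-rule — branch into T (!p4 || p3)  //  T ((p6 || !p1) -> p1).
  branch 1 (add T (!p4 || p3)):
    T (p5 -> (((p1 || p2) -> p4) && p5)): β-rule — branch into F p5  //  T (((p1 || p2) -> p4) && p5).
      branch 1.1 (add F p5):
        × closes — contains both p5 and !p5.
      branch 1.2 (add T (((p1 || p2) -> p4) && p5)):
        T (((p1 || p2) -> p4) && p5): α-rule — add T ((p1 || p2) -> p4), T p5.
        F (((p1 || p2) -> p4) && p5): β-rule — branch into F ((p1 || p2) -> p4)  //  F p5.
          branch 1.2.1 (add F ((p1 || p2) -> p4)):
            F ((p1 || p2) -> p4): α-rule — add T (p1 || p2), F p4.
            × closes — contains both p4 and !p4.
          branch 1.2.2 (add F p5):
            × closes — contains both p5 and !p5.
  branch 2 (add T ((p6 || !p1) -> p1)):
    T (p5 -> (((p1 || p2) -> p4) && p5)): β-rule — branch into F p5  //  T (((p1 || p2) -> p4) && p5).
      branch 2.1 (add F p5):
        × closes — contains both p5 and !p5.
      branch 2.2 (add T (((p1 || p2) -> p4) && p5)):
        T (((p1 || p2) -> p4) && p5): α-rule — add T ((p1 || p2) -> p4), T p5.
        F (((p1 || p2) -> p4) && p5): β-rule — branch into F ((p1 || p2) -> p4)  //  F p5.
          branch 2.2.1 (add F ((p1 || p2) -> p4)):
            F ((p1 || p2) -> p4): α-rule — add T (p1 || p2), F p4.
            × closes — contains both p4 and !p4.
          branch 2.2.2 (add F p5):
            × closes — contains both p5 and !p5.
All 6 branches close.
Every branch closed; the formula is unsatisfiable.

Unsatisfiable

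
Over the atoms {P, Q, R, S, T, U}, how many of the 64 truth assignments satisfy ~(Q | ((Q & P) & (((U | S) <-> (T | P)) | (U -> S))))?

Initial set: {~(Q | ((Q & P) & (((U | S) <-> (T | P)) | (U -> S))))}.
~(Q | ((Q & P) & (((U | S) <-> (T | P)) | (U -> S)))): α-rule — add ~Q, ~((Q & P) & (((U | S) <-> (T | P)) | (U -> S))).
~((Q & P) & (((U | S) <-> (T | P)) | (U -> S))): β-rule — branch into ~(Q & P)  //  ~(((U | S) <-> (T | P)) | (U -> S)).
  branch 1 (add ~(Q & P)):
    ~(Q & P): β-rule — branch into ~Q  //  ~P.
      branch 1.1 (add ~Q):
        ○ open, literals {Q=F}.
      branch 1.2 (add ~P):
        ○ open, literals {P=F, Q=F}.
  branch 2 (add ~(((U | S) <-> (T | P)) | (U -> S))):
    ~(((U | S) <-> (T | P)) | (U -> S)): α-rule — add ~((U | S) <-> (T | P)), ~(U -> S).
    ~(U -> S): α-rule — add U, ~S.
    ~((U | S) <-> (T | P)): β-rule — branch into (U | S), ~(T | P)  //  ~(U | S), (T | P).
      branch 2.1 (add (U | S), ~(T | P)):
        ~(T | P): α-rule — add ~T, ~P.
        (U | S): β-rule — branch into U  //  S.
          branch 2.1.1 (add U):
            ○ open, literals {P=F, Q=F, S=F, T=F, U=T}.
          branch 2.1.2 (add S):
            × closes — contains both S and ~S.
      branch 2.2 (add ~(U | S), (T | P)):
        ~(U | S): α-rule — add ~U, ~S.
        × closes — contains both U and ~U.
2 branches closed, 3 open.
Each open branch fixes some atoms; the unmentioned ones are free. Counting distinct full assignments: branch {Q=F} (P, R, S, T, U) contributes 32 new; branch {P=F, Q=F} (R, S, T, U) contributes 0 new; branch {P=F, Q=F, S=F, T=F, U=T} (R) contributes 0 new. Total: 32.

32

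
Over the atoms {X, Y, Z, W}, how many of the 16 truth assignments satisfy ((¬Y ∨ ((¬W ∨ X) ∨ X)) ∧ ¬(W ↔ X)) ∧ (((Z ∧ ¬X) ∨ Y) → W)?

Initial set: {(((¬Y ∨ ((¬W ∨ X) ∨ X)) ∧ ¬(W ↔ X)) ∧ (((Z ∧ ¬X) ∨ Y) → W))}.
(((¬Y ∨ ((¬W ∨ X) ∨ X)) ∧ ¬(W ↔ X)) ∧ (((Z ∧ ¬X) ∨ Y) → W)): α-rule — add ((¬Y ∨ ((¬W ∨ X) ∨ X)) ∧ ¬(W ↔ X)), (((Z ∧ ¬X) ∨ Y) → W).
((¬Y ∨ ((¬W ∨ X) ∨ X)) ∧ ¬(W ↔ X)): α-rule — add (¬Y ∨ ((¬W ∨ X) ∨ X)), ¬(W ↔ X).
(((Z ∧ ¬X) ∨ Y) → W): β-rule — branch into ¬((Z ∧ ¬X) ∨ Y)  //  W.
  branch 1 (add ¬((Z ∧ ¬X) ∨ Y)):
    ¬((Z ∧ ¬X) ∨ Y): α-rule — add ¬(Z ∧ ¬X), ¬Y.
    (¬Y ∨ ((¬W ∨ X) ∨ X)): β-rule — branch into ¬Y  //  ((¬W ∨ X) ∨ X).
      branch 1.1 (add ¬Y):
        ¬(W ↔ X): β-rule — branch into W, ¬X  //  ¬W, X.
          branch 1.1.1 (add W, ¬X):
            ¬(Z ∧ ¬X): β-rule — branch into ¬Z  //  ¬¬X.
              branch 1.1.1.1 (add ¬Z):
                ○ open, literals {W=T, X=F, Y=F, Z=F}.
              branch 1.1.1.2 (add ¬¬X):
                × closes — contains both X and ¬X.
          branch 1.1.2 (add ¬W, X):
            ¬(Z ∧ ¬X): β-rule — branch into ¬Z  //  ¬¬X.
              branch 1.1.2.1 (add ¬Z):
                ○ open, literals {W=F, X=T, Y=F, Z=F}.
              branch 1.1.2.2 (add ¬¬X):
                ○ open, literals {W=F, X=T, Y=F}.
      branch 1.2 (add ((¬W ∨ X) ∨ X)):
        ¬(W ↔ X): β-rule — branch into W, ¬X  //  ¬W, X.
          branch 1.2.1 (add W, ¬X):
            ¬(Z ∧ ¬X): β-rule — branch into ¬Z  //  ¬¬X.
              branch 1.2.1.1 (add ¬Z):
                ((¬W ∨ X) ∨ X): β-rule — branch into (¬W ∨ X)  //  X.
                  branch 1.2.1.1.1 (add (¬W ∨ X)):
                    (¬W ∨ X): β-rule — branch into ¬W  //  X.
                      branch 1.2.1.1.1.1 (add ¬W):
                        × closes — contains both W and ¬W.
                      branch 1.2.1.1.1.2 (add X):
                        × closes — contains both X and ¬X.
                  branch 1.2.1.1.2 (add X):
                    × closes — contains both X and ¬X.
              branch 1.2.1.2 (add ¬¬X):
                × closes — contains both X and ¬X.
          branch 1.2.2 (add ¬W, X):
            ¬(Z ∧ ¬X): β-rule — branch into ¬Z  //  ¬¬X.
              branch 1.2.2.1 (add ¬Z):
                ((¬W ∨ X) ∨ X): β-rule — branch into (¬W ∨ X)  //  X.
                  branch 1.2.2.1.1 (add (¬W ∨ X)):
                    (¬W ∨ X): β-rule — branch into ¬W  //  X.
                      branch 1.2.2.1.1.1 (add ¬W):
                        ○ open, literals {W=F, X=T, Y=F, Z=F}.
                      branch 1.2.2.1.1.2 (add X):
                        ○ open, literals {W=F, X=T, Y=F, Z=F}.
                  branch 1.2.2.1.2 (add X):
                    ○ open, literals {W=F, X=T, Y=F, Z=F}.
              branch 1.2.2.2 (add ¬¬X):
                ((¬W ∨ X) ∨ X): β-rule — branch into (¬W ∨ X)  //  X.
                  branch 1.2.2.2.1 (add (¬W ∨ X)):
                    (¬W ∨ X): β-rule — branch into ¬W  //  X.
                      branch 1.2.2.2.1.1 (add ¬W):
                        ○ open, literals {W=F, X=T, Y=F}.
                      branch 1.2.2.2.1.2 (add X):
                        ○ open, literals {W=F, X=T, Y=F}.
                  branch 1.2.2.2.2 (add X):
                    ○ open, literals {W=F, X=T, Y=F}.
  branch 2 (add W):
    (¬Y ∨ ((¬W ∨ X) ∨ X)): β-rule — branch into ¬Y  //  ((¬W ∨ X) ∨ X).
      branch 2.1 (add ¬Y):
        ¬(W ↔ X): β-rule — branch into W, ¬X  //  ¬W, X.
          branch 2.1.1 (add W, ¬X):
            ○ open, literals {W=T, X=F, Y=F}.
          branch 2.1.2 (add ¬W, X):
            × closes — contains both W and ¬W.
      branch 2.2 (add ((¬W ∨ X) ∨ X)):
        ¬(W ↔ X): β-rule — branch into W, ¬X  //  ¬W, X.
          branch 2.2.1 (add W, ¬X):
            ((¬W ∨ X) ∨ X): β-rule — branch into (¬W ∨ X)  //  X.
              branch 2.2.1.1 (add (¬W ∨ X)):
                (¬W ∨ X): β-rule — branch into ¬W  //  X.
                  branch 2.2.1.1.1 (add ¬W):
                    × closes — contains both W and ¬W.
                  branch 2.2.1.1.2 (add X):
                    × closes — contains both X and ¬X.
              branch 2.2.1.2 (add X):
                × closes — contains both X and ¬X.
          branch 2.2.2 (add ¬W, X):
            × closes — contains both W and ¬W.
10 branches closed, 10 open.
Each open branch fixes some atoms; the unmentioned ones are free. Counting distinct full assignments: branch {W=T, X=F, Y=F, Z=F} (none free) contributes 1 new; branch {W=F, X=T, Y=F, Z=F} (none free) contributes 1 new; branch {W=F, X=T, Y=F} (Z) contributes 1 new; branch {W=F, X=T, Y=F, Z=F} (none free) contributes 0 new; branch {W=F, X=T, Y=F, Z=F} (none free) contributes 0 new; branch {W=F, X=T, Y=F, Z=F} (none free) contributes 0 new; branch {W=F, X=T, Y=F} (Z) contributes 0 new; branch {W=F, X=T, Y=F} (Z) contributes 0 new; branch {W=F, X=T, Y=F} (Z) contributes 0 new; branch {W=T, X=F, Y=F} (Z) contributes 1 new. Total: 4.

4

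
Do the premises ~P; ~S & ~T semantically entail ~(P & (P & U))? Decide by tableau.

Yes

Initial set: {~P; (~S & ~T); ~~(P & (P & U))}.
(~S & ~T): α-rule — add ~S, ~T.
~~(P & (P & U)): α-rule — add P, (P & U).
× closes — contains both P and ~P.
All 1 branch closes.
Every branch closed, so the premises entail the conclusion.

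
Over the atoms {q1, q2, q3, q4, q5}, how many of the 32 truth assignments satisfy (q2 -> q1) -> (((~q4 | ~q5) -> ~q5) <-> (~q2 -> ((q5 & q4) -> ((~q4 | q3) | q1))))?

25

Initial set: {((q2 -> q1) -> (((~q4 | ~q5) -> ~q5) <-> (~q2 -> ((q5 & q4) -> ((~q4 | q3) | q1)))))}.
((q2 -> q1) -> (((~q4 | ~q5) -> ~q5) <-> (~q2 -> ((q5 & q4) -> ((~q4 | q3) | q1))))): β-rule — branch into ~(q2 -> q1)  //  (((~q4 | ~q5) -> ~q5) <-> (~q2 -> ((q5 & q4) -> ((~q4 | q3) | q1)))).
  branch 1 (add ~(q2 -> q1)):
    ~(q2 -> q1): α-rule — add q2, ~q1.
    ○ open, literals {q1=F, q2=T}.
  branch 2 (add (((~q4 | ~q5) -> ~q5) <-> (~q2 -> ((q5 & q4) -> ((~q4 | q3) | q1))))):
    (((~q4 | ~q5) -> ~q5) <-> (~q2 -> ((q5 & q4) -> ((~q4 | q3) | q1)))): β-rule — branch into ((~q4 | ~q5) -> ~q5), (~q2 -> ((q5 & q4) -> ((~q4 | q3) | q1)))  //  ~((~q4 | ~q5) -> ~q5), ~(~q2 -> ((q5 & q4) -> ((~q4 | q3) | q1))).
      branch 2.1 (add ((~q4 | ~q5) -> ~q5), (~q2 -> ((q5 & q4) -> ((~q4 | q3) | q1)))):
        ((~q4 | ~q5) -> ~q5): β-rule — branch into ~(~q4 | ~q5)  //  ~q5.
          branch 2.1.1 (add ~(~q4 | ~q5)):
            ~(~q4 | ~q5): α-rule — add ~~q4, ~~q5.
            (~q2 -> ((q5 & q4) -> ((~q4 | q3) | q1))): β-rule — branch into ~~q2  //  ((q5 & q4) -> ((~q4 | q3) | q1)).
              branch 2.1.1.1 (add ~~q2):
                ○ open, literals {q2=T, q4=T, q5=T}.
              branch 2.1.1.2 (add ((q5 & q4) -> ((~q4 | q3) | q1))):
                ((q5 & q4) -> ((~q4 | q3) | q1)): β-rule — branch into ~(q5 & q4)  //  ((~q4 | q3) | q1).
                  branch 2.1.1.2.1 (add ~(q5 & q4)):
                    ~(q5 & q4): β-rule — branch into ~q5  //  ~q4.
                      branch 2.1.1.2.1.1 (add ~q5):
                        × closes — contains both q5 and ~q5.
                      branch 2.1.1.2.1.2 (add ~q4):
                        × closes — contains both q4 and ~q4.
                  branch 2.1.1.2.2 (add ((~q4 | q3) | q1)):
                    ((~q4 | q3) | q1): β-rule — branch into (~q4 | q3)  //  q1.
                      branch 2.1.1.2.2.1 (add (~q4 | q3)):
                        (~q4 | q3): β-rule — branch into ~q4  //  q3.
                          branch 2.1.1.2.2.1.1 (add ~q4):
                            × closes — contains both q4 and ~q4.
                          branch 2.1.1.2.2.1.2 (add q3):
                            ○ open, literals {q3=T, q4=T, q5=T}.
                      branch 2.1.1.2.2.2 (add q1):
                        ○ open, literals {q1=T, q4=T, q5=T}.
          branch 2.1.2 (add ~q5):
            (~q2 -> ((q5 & q4) -> ((~q4 | q3) | q1))): β-rule — branch into ~~q2  //  ((q5 & q4) -> ((~q4 | q3) | q1)).
              branch 2.1.2.1 (add ~~q2):
                ○ open, literals {q2=T, q5=F}.
              branch 2.1.2.2 (add ((q5 & q4) -> ((~q4 | q3) | q1))):
                ((q5 & q4) -> ((~q4 | q3) | q1)): β-rule — branch into ~(q5 & q4)  //  ((~q4 | q3) | q1).
                  branch 2.1.2.2.1 (add ~(q5 & q4)):
                    ~(q5 & q4): β-rule — branch into ~q5  //  ~q4.
                      branch 2.1.2.2.1.1 (add ~q5):
                        ○ open, literals {q5=F}.
                      branch 2.1.2.2.1.2 (add ~q4):
                        ○ open, literals {q4=F, q5=F}.
                  branch 2.1.2.2.2 (add ((~q4 | q3) | q1)):
                    ((~q4 | q3) | q1): β-rule — branch into (~q4 | q3)  //  q1.
                      branch 2.1.2.2.2.1 (add (~q4 | q3)):
                        (~q4 | q3): β-rule — branch into ~q4  //  q3.
                          branch 2.1.2.2.2.1.1 (add ~q4):
                            ○ open, literals {q4=F, q5=F}.
                          branch 2.1.2.2.2.1.2 (add q3):
                            ○ open, literals {q3=T, q5=F}.
                      branch 2.1.2.2.2.2 (add q1):
                        ○ open, literals {q1=T, q5=F}.
      branch 2.2 (add ~((~q4 | ~q5) -> ~q5), ~(~q2 -> ((q5 & q4) -> ((~q4 | q3) | q1)))):
        ~((~q4 | ~q5) -> ~q5): α-rule — add (~q4 | ~q5), ~~q5.
        ~(~q2 -> ((q5 & q4) -> ((~q4 | q3) | q1))): α-rule — add ~q2, ~((q5 & q4) -> ((~q4 | q3) | q1)).
        ~((q5 & q4) -> ((~q4 | q3) | q1)): α-rule — add (q5 & q4), ~((~q4 | q3) | q1).
        (q5 & q4): α-rule — add q5, q4.
        ~((~q4 | q3) | q1): α-rule — add ~(~q4 | q3), ~q1.
        ~(~q4 | q3): α-rule — add ~~q4, ~q3.
        (~q4 | ~q5): β-rule — branch into ~q4  //  ~q5.
          branch 2.2.1 (add ~q4):
            × closes — contains both q4 and ~q4.
          branch 2.2.2 (add ~q5):
            × closes — contains both q5 and ~q5.
5 branches closed, 10 open.
Each open branch fixes some atoms; the unmentioned ones are free. Counting distinct full assignments: branch {q1=F, q2=T} (q3, q4, q5) contributes 8 new; branch {q2=T, q4=T, q5=T} (q1, q3) contributes 2 new; branch {q3=T, q4=T, q5=T} (q1, q2) contributes 2 new; branch {q1=T, q4=T, q5=T} (q2, q3) contributes 1 new; branch {q2=T, q5=F} (q1, q3, q4) contributes 4 new; branch {q5=F} (q1, q2, q3, q4) contributes 8 new; branch {q4=F, q5=F} (q1, q2, q3) contributes 0 new; branch {q4=F, q5=F} (q1, q2, q3) contributes 0 new; branch {q3=T, q5=F} (q1, q2, q4) contributes 0 new; branch {q1=T, q5=F} (q2, q3, q4) contributes 0 new. Total: 25.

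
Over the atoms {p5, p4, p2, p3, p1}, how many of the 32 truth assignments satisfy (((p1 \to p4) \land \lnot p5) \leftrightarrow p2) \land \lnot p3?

8

Initial set: {((((p1 \to p4) \land \lnot p5) \leftrightarrow p2) \land \lnot p3)}.
((((p1 \to p4) \land \lnot p5) \leftrightarrow p2) \land \lnot p3): α-rule — add (((p1 \to p4) \land \lnot p5) \leftrightarrow p2), \lnot p3.
(((p1 \to p4) \land \lnot p5) \leftrightarrow p2): β-rule — branch into ((p1 \to p4) \land \lnot p5), p2  //  \lnot ((p1 \to p4) \land \lnot p5), \lnot p2.
  branch 1 (add ((p1 \to p4) \land \lnot p5), p2):
    ((p1 \to p4) \land \lnot p5): α-rule — add (p1 \to p4), \lnot p5.
    (p1 \to p4): β-rule — branch into \lnot p1  //  p4.
      branch 1.1 (add \lnot p1):
        ○ open, literals {p1=0, p2=1, p3=0, p5=0}.
      branch 1.2 (add p4):
        ○ open, literals {p2=1, p3=0, p4=1, p5=0}.
  branch 2 (add \lnot ((p1 \to p4) \land \lnot p5), \lnot p2):
    \lnot ((p1 \to p4) \land \lnot p5): β-rule — branch into \lnot (p1 \to p4)  //  \lnot \lnot p5.
      branch 2.1 (add \lnot (p1 \to p4)):
        \lnot (p1 \to p4): α-rule — add p1, \lnot p4.
        ○ open, literals {p1=1, p2=0, p3=0, p4=0}.
      branch 2.2 (add \lnot \lnot p5):
        ○ open, literals {p2=0, p3=0, p5=1}.
0 branches closed, 4 open.
Each open branch fixes some atoms; the unmentioned ones are free. Counting distinct full assignments: branch {p1=0, p2=1, p3=0, p5=0} (p4) contributes 2 new; branch {p2=1, p3=0, p4=1, p5=0} (p1) contributes 1 new; branch {p1=1, p2=0, p3=0, p4=0} (p5) contributes 2 new; branch {p2=0, p3=0, p5=1} (p4, p1) contributes 3 new. Total: 8.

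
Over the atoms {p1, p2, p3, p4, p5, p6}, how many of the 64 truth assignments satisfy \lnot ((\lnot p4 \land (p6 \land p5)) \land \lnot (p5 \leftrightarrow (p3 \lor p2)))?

62

Initial set: {\lnot ((\lnot p4 \land (p6 \land p5)) \land \lnot (p5 \leftrightarrow (p3 \lor p2)))}.
\lnot ((\lnot p4 \land (p6 \land p5)) \land \lnot (p5 \leftrightarrow (p3 \lor p2))): β-rule — branch into \lnot (\lnot p4 \land (p6 \land p5))  //  \lnot \lnot (p5 \leftrightarrow (p3 \lor p2)).
  branch 1 (add \lnot (\lnot p4 \land (p6 \land p5))):
    \lnot (\lnot p4 \land (p6 \land p5)): β-rule — branch into \lnot \lnot p4  //  \lnot (p6 \land p5).
      branch 1.1 (add \lnot \lnot p4):
        ○ open, literals {p4=T}.
      branch 1.2 (add \lnot (p6 \land p5)):
        \lnot (p6 \land p5): β-rule — branch into \lnot p6  //  \lnot p5.
          branch 1.2.1 (add \lnot p6):
            ○ open, literals {p6=F}.
          branch 1.2.2 (add \lnot p5):
            ○ open, literals {p5=F}.
  branch 2 (add \lnot \lnot (p5 \leftrightarrow (p3 \lor p2))):
    \lnot \lnot (p5 \leftrightarrow (p3 \lor p2)): β-rule — branch into p5, (p3 \lor p2)  //  \lnot p5, \lnot (p3 \lor p2).
      branch 2.1 (add p5, (p3 \lor p2)):
        (p3 \lor p2): β-rule — branch into p3  //  p2.
          branch 2.1.1 (add p3):
            ○ open, literals {p3=T, p5=T}.
          branch 2.1.2 (add p2):
            ○ open, literals {p2=T, p5=T}.
      branch 2.2 (add \lnot p5, \lnot (p3 \lor p2)):
        \lnot (p3 \lor p2): α-rule — add \lnot p3, \lnot p2.
        ○ open, literals {p2=F, p3=F, p5=F}.
0 branches closed, 6 open.
Each open branch fixes some atoms; the unmentioned ones are free. Counting distinct full assignments: branch {p4=T} (p1, p2, p3, p5, p6) contributes 32 new; branch {p6=F} (p1, p2, p3, p4, p5) contributes 16 new; branch {p5=F} (p1, p2, p3, p4, p6) contributes 8 new; branch {p3=T, p5=T} (p1, p2, p4, p6) contributes 4 new; branch {p2=T, p5=T} (p1, p3, p4, p6) contributes 2 new; branch {p2=F, p3=F, p5=F} (p1, p4, p6) contributes 0 new. Total: 62.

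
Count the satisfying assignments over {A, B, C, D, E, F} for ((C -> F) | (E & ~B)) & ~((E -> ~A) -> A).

26

Initial set: {T (((C -> F) | (E & ~B)) & ~((E -> ~A) -> A))}.
T (((C -> F) | (E & ~B)) & ~((E -> ~A) -> A)): α-rule — add T ((C -> F) | (E & ~B)), T ~((E -> ~A) -> A).
T ~((E -> ~A) -> A): α-rule — add T (E -> ~A), F A.
T ((C -> F) | (E & ~B)): β-rule — branch into T (C -> F)  //  T (E & ~B).
  branch 1 (add T (C -> F)):
    T (E -> ~A): β-rule — branch into F E  //  T ~A.
      branch 1.1 (add F E):
        T (C -> F): β-rule — branch into F C  //  T F.
          branch 1.1.1 (add F C):
            ○ open, literals {A=F, C=F, E=F}.
          branch 1.1.2 (add T F):
            ○ open, literals {A=F, E=F, F=T}.
      branch 1.2 (add T ~A):
        T (C -> F): β-rule — branch into F C  //  T F.
          branch 1.2.1 (add F C):
            ○ open, literals {A=F, C=F}.
          branch 1.2.2 (add T F):
            ○ open, literals {A=F, F=T}.
  branch 2 (add T (E & ~B)):
    T (E & ~B): α-rule — add T E, T ~B.
    T (E -> ~A): β-rule — branch into F E  //  T ~A.
      branch 2.1 (add F E):
        × closes — contains both E and ~E.
      branch 2.2 (add T ~A):
        ○ open, literals {A=F, B=F, E=T}.
1 branch closed, 5 open.
Each open branch fixes some atoms; the unmentioned ones are free. Counting distinct full assignments: branch {A=F, C=F, E=F} (B, D, F) contributes 8 new; branch {A=F, E=F, F=T} (B, C, D) contributes 4 new; branch {A=F, C=F} (B, D, E, F) contributes 8 new; branch {A=F, F=T} (B, C, D, E) contributes 4 new; branch {A=F, B=F, E=T} (C, D, F) contributes 2 new. Total: 26.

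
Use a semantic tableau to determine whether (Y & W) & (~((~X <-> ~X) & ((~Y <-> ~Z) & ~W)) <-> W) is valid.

Assume the negation and expand:
Initial set: {~((Y & W) & (~((~X <-> ~X) & ((~Y <-> ~Z) & ~W)) <-> W))}.
~((Y & W) & (~((~X <-> ~X) & ((~Y <-> ~Z) & ~W)) <-> W)): β-rule — branch into ~(Y & W)  //  ~(~((~X <-> ~X) & ((~Y <-> ~Z) & ~W)) <-> W).
  branch 1 (add ~(Y & W)):
    ~(Y & W): β-rule — branch into ~Y  //  ~W.
      branch 1.1 (add ~Y):
        ○ open, literals {Y=false}.
      branch 1.2 (add ~W):
        ○ open, literals {W=false}.
  branch 2 (add ~(~((~X <-> ~X) & ((~Y <-> ~Z) & ~W)) <-> W)):
    ~(~((~X <-> ~X) & ((~Y <-> ~Z) & ~W)) <-> W): β-rule — branch into ~((~X <-> ~X) & ((~Y <-> ~Z) & ~W)), ~W  //  ~~((~X <-> ~X) & ((~Y <-> ~Z) & ~W)), W.
      branch 2.1 (add ~((~X <-> ~X) & ((~Y <-> ~Z) & ~W)), ~W):
        ~((~X <-> ~X) & ((~Y <-> ~Z) & ~W)): β-rule — branch into ~(~X <-> ~X)  //  ~((~Y <-> ~Z) & ~W).
          branch 2.1.1 (add ~(~X <-> ~X)):
            ~(~X <-> ~X): β-rule — branch into ~X, ~~X  //  ~~X, ~X.
              branch 2.1.1.1 (add ~X, ~~X):
                × closes — contains both X and ~X.
              branch 2.1.1.2 (add ~~X, ~X):
                × closes — contains both X and ~X.
          branch 2.1.2 (add ~((~Y <-> ~Z) & ~W)):
            ~((~Y <-> ~Z) & ~W): β-rule — branch into ~(~Y <-> ~Z)  //  ~~W.
              branch 2.1.2.1 (add ~(~Y <-> ~Z)):
                ~(~Y <-> ~Z): β-rule — branch into ~Y, ~~Z  //  ~~Y, ~Z.
                  branch 2.1.2.1.1 (add ~Y, ~~Z):
                    ○ open, literals {W=false, Y=false, Z=true}.
                  branch 2.1.2.1.2 (add ~~Y, ~Z):
                    ○ open, literals {W=false, Y=true, Z=false}.
              branch 2.1.2.2 (add ~~W):
                × closes — contains both W and ~W.
      branch 2.2 (add ~~((~X <-> ~X) & ((~Y <-> ~Z) & ~W)), W):
        ~~((~X <-> ~X) & ((~Y <-> ~Z) & ~W)): α-rule — add (~X <-> ~X), ((~Y <-> ~Z) & ~W).
        ((~Y <-> ~Z) & ~W): α-rule — add (~Y <-> ~Z), ~W.
        × closes — contains both W and ~W.
4 branches closed, 4 open.
An open branch gives a countermodel: Y=false (unmentioned atoms arbitrary); under it the original formula is false.

Not valid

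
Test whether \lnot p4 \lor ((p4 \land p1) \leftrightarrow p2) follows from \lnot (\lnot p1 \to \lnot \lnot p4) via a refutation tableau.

Yes

Initial set: {\lnot (\lnot p1 \to \lnot \lnot p4); \lnot (\lnot p4 \lor ((p4 \land p1) \leftrightarrow p2))}.
\lnot (\lnot p1 \to \lnot \lnot p4): α-rule — add \lnot p1, \lnot \lnot \lnot p4.
\lnot (\lnot p4 \lor ((p4 \land p1) \leftrightarrow p2)): α-rule — add \lnot \lnot p4, \lnot ((p4 \land p1) \leftrightarrow p2).
\lnot \lnot \lnot p4: drop double negation, giving \lnot p4.
× closes — contains both p4 and \lnot p4.
All 1 branch closes.
Every branch closed, so the premises entail the conclusion.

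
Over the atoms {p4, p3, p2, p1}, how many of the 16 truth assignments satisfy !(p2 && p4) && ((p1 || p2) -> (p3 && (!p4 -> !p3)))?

5

Initial set: {T (!(p2 && p4) && ((p1 || p2) -> (p3 && (!p4 -> !p3))))}.
T (!(p2 && p4) && ((p1 || p2) -> (p3 && (!p4 -> !p3)))): α-rule — add T !(p2 && p4), T ((p1 || p2) -> (p3 && (!p4 -> !p3))).
T !(p2 && p4): β-rule — branch into F p2  //  F p4.
  branch 1 (add F p2):
    T ((p1 || p2) -> (p3 && (!p4 -> !p3))): β-rule — branch into F (p1 || p2)  //  T (p3 && (!p4 -> !p3)).
      branch 1.1 (add F (p1 || p2)):
        F (p1 || p2): α-rule — add F p1, F p2.
        ○ open, literals {p1=0, p2=0}.
      branch 1.2 (add T (p3 && (!p4 -> !p3))):
        T (p3 && (!p4 -> !p3)): α-rule — add T p3, T (!p4 -> !p3).
        T (!p4 -> !p3): β-rule — branch into F !p4  //  T !p3.
          branch 1.2.1 (add F !p4):
            ○ open, literals {p2=0, p3=1, p4=1}.
          branch 1.2.2 (add T !p3):
            × closes — contains both p3 and !p3.
  branch 2 (add F p4):
    T ((p1 || p2) -> (p3 && (!p4 -> !p3))): β-rule — branch into F (p1 || p2)  //  T (p3 && (!p4 -> !p3)).
      branch 2.1 (add F (p1 || p2)):
        F (p1 || p2): α-rule — add F p1, F p2.
        ○ open, literals {p1=0, p2=0, p4=0}.
      branch 2.2 (add T (p3 && (!p4 -> !p3))):
        T (p3 && (!p4 -> !p3)): α-rule — add T p3, T (!p4 -> !p3).
        T (!p4 -> !p3): β-rule — branch into F !p4  //  T !p3.
          branch 2.2.1 (add F !p4):
            × closes — contains both p4 and !p4.
          branch 2.2.2 (add T !p3):
            × closes — contains both p3 and !p3.
3 branches closed, 3 open.
Each open branch fixes some atoms; the unmentioned ones are free. Counting distinct full assignments: branch {p1=0, p2=0} (p4, p3) contributes 4 new; branch {p2=0, p3=1, p4=1} (p1) contributes 1 new; branch {p1=0, p2=0, p4=0} (p3) contributes 0 new. Total: 5.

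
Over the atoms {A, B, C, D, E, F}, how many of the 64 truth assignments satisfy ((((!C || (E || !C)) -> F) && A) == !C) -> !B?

50

Initial set: {(((((!C || (E || !C)) -> F) && A) == !C) -> !B)}.
(((((!C || (E || !C)) -> F) && A) == !C) -> !B): β-rule — branch into !((((!C || (E || !C)) -> F) && A) == !C)  //  !B.
  branch 1 (add !((((!C || (E || !C)) -> F) && A) == !C)):
    !((((!C || (E || !C)) -> F) && A) == !C): β-rule — branch into (((!C || (E || !C)) -> F) && A), !!C  //  !(((!C || (E || !C)) -> F) && A), !C.
      branch 1.1 (add (((!C || (E || !C)) -> F) && A), !!C):
        (((!C || (E || !C)) -> F) && A): α-rule — add ((!C || (E || !C)) -> F), A.
        ((!C || (E || !C)) -> F): β-rule — branch into !(!C || (E || !C))  //  F.
          branch 1.1.1 (add !(!C || (E || !C))):
            !(!C || (E || !C)): α-rule — add !!C, !(E || !C).
            !(E || !C): α-rule — add !E, !!C.
            ○ open, literals {A=true, C=true, E=false}.
          branch 1.1.2 (add F):
            ○ open, literals {A=true, C=true, F=true}.
      branch 1.2 (add !(((!C || (E || !C)) -> F) && A), !C):
        !(((!C || (E || !C)) -> F) && A): β-rule — branch into !((!C || (E || !C)) -> F)  //  !A.
          branch 1.2.1 (add !((!C || (E || !C)) -> F)):
            !((!C || (E || !C)) -> F): α-rule — add (!C || (E || !C)), !F.
            (!C || (E || !C)): β-rule — branch into !C  //  (E || !C).
              branch 1.2.1.1 (add !C):
                ○ open, literals {C=false, F=false}.
              branch 1.2.1.2 (add (E || !C)):
                (E || !C): β-rule — branch into E  //  !C.
                  branch 1.2.1.2.1 (add E):
                    ○ open, literals {C=false, E=true, F=false}.
                  branch 1.2.1.2.2 (add !C):
                    ○ open, literals {C=false, F=false}.
          branch 1.2.2 (add !A):
            ○ open, literals {A=false, C=false}.
  branch 2 (add !B):
    ○ open, literals {B=false}.
0 branches closed, 7 open.
Each open branch fixes some atoms; the unmentioned ones are free. Counting distinct full assignments: branch {A=true, C=true, E=false} (B, D, F) contributes 8 new; branch {A=true, C=true, F=true} (B, D, E) contributes 4 new; branch {C=false, F=false} (A, B, D, E) contributes 16 new; branch {C=false, E=true, F=false} (A, B, D) contributes 0 new; branch {C=false, F=false} (A, B, D, E) contributes 0 new; branch {A=false, C=false} (B, D, E, F) contributes 8 new; branch {B=false} (A, C, D, E, F) contributes 14 new. Total: 50.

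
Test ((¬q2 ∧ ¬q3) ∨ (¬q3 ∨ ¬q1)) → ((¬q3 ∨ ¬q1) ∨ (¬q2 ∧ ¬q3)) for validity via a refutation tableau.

Assume the negation and expand:
Initial set: {F (((¬q2 ∧ ¬q3) ∨ (¬q3 ∨ ¬q1)) → ((¬q3 ∨ ¬q1) ∨ (¬q2 ∧ ¬q3)))}.
F (((¬q2 ∧ ¬q3) ∨ (¬q3 ∨ ¬q1)) → ((¬q3 ∨ ¬q1) ∨ (¬q2 ∧ ¬q3))): α-rule — add T ((¬q2 ∧ ¬q3) ∨ (¬q3 ∨ ¬q1)), F ((¬q3 ∨ ¬q1) ∨ (¬q2 ∧ ¬q3)).
F ((¬q3 ∨ ¬q1) ∨ (¬q2 ∧ ¬q3)): α-rule — add F (¬q3 ∨ ¬q1), F (¬q2 ∧ ¬q3).
F (¬q3 ∨ ¬q1): α-rule — add F ¬q3, F ¬q1.
T ((¬q2 ∧ ¬q3) ∨ (¬q3 ∨ ¬q1)): β-rule — branch into T (¬q2 ∧ ¬q3)  //  T (¬q3 ∨ ¬q1).
  branch 1 (add T (¬q2 ∧ ¬q3)):
    T (¬q2 ∧ ¬q3): α-rule — add T ¬q2, T ¬q3.
    × closes — contains both q3 and ¬q3.
  branch 2 (add T (¬q3 ∨ ¬q1)):
    F (¬q2 ∧ ¬q3): β-rule — branch into F ¬q2  //  F ¬q3.
      branch 2.1 (add F ¬q2):
        T (¬q3 ∨ ¬q1): β-rule — branch into T ¬q3  //  T ¬q1.
          branch 2.1.1 (add T ¬q3):
            × closes — contains both q3 and ¬q3.
          branch 2.1.2 (add T ¬q1):
            × closes — contains both q1 and ¬q1.
      branch 2.2 (add F ¬q3):
        T (¬q3 ∨ ¬q1): β-rule — branch into T ¬q3  //  T ¬q1.
          branch 2.2.1 (add T ¬q3):
            × closes — contains both q3 and ¬q3.
          branch 2.2.2 (add T ¬q1):
            × closes — contains both q1 and ¬q1.
All 5 branches close.
Every branch closed, so the negation is unsatisfiable and the formula is valid.

Valid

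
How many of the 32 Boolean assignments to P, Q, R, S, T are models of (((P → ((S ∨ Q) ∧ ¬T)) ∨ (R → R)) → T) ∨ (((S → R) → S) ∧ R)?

Initial set: {((((P → ((S ∨ Q) ∧ ¬T)) ∨ (R → R)) → T) ∨ (((S → R) → S) ∧ R))}.
((((P → ((S ∨ Q) ∧ ¬T)) ∨ (R → R)) → T) ∨ (((S → R) → S) ∧ R)): β-rule — branch into (((P → ((S ∨ Q) ∧ ¬T)) ∨ (R → R)) → T)  //  (((S → R) → S) ∧ R).
  branch 1 (add (((P → ((S ∨ Q) ∧ ¬T)) ∨ (R → R)) → T)):
    (((P → ((S ∨ Q) ∧ ¬T)) ∨ (R → R)) → T): β-rule — branch into ¬((P → ((S ∨ Q) ∧ ¬T)) ∨ (R → R))  //  T.
      branch 1.1 (add ¬((P → ((S ∨ Q) ∧ ¬T)) ∨ (R → R))):
        ¬((P → ((S ∨ Q) ∧ ¬T)) ∨ (R → R)): α-rule — add ¬(P → ((S ∨ Q) ∧ ¬T)), ¬(R → R).
        ¬(P → ((S ∨ Q) ∧ ¬T)): α-rule — add P, ¬((S ∨ Q) ∧ ¬T).
        ¬(R → R): α-rule — add R, ¬R.
        × closes — contains both R and ¬R.
      branch 1.2 (add T):
        ○ open, literals {T=true}.
  branch 2 (add (((S → R) → S) ∧ R)):
    (((S → R) → S) ∧ R): α-rule — add ((S → R) → S), R.
    ((S → R) → S): β-rule — branch into ¬(S → R)  //  S.
      branch 2.1 (add ¬(S → R)):
        ¬(S → R): α-rule — add S, ¬R.
        × closes — contains both R and ¬R.
      branch 2.2 (add S):
        ○ open, literals {R=true, S=true}.
2 branches closed, 2 open.
Each open branch fixes some atoms; the unmentioned ones are free. Counting distinct full assignments: branch {T=true} (P, Q, R, S) contributes 16 new; branch {R=true, S=true} (P, Q, T) contributes 4 new. Total: 20.

20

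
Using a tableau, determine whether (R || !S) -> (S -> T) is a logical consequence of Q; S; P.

No

Initial set: {T Q; T S; T P; F ((R || !S) -> (S -> T))}.
F ((R || !S) -> (S -> T)): α-rule — add T (R || !S), F (S -> T).
F (S -> T): α-rule — add T S, F T.
T (R || !S): β-rule — branch into T R  //  T !S.
  branch 1 (add T R):
    ○ open, literals {P=true, Q=true, R=true, S=true, T=false}.
  branch 2 (add T !S):
    × closes — contains both S and !S.
1 branch closed, 1 open.
An open branch gives a countermodel: P=true, Q=true, R=true, S=true, T=false (unmentioned atoms arbitrary); the premises hold there but the conclusion fails.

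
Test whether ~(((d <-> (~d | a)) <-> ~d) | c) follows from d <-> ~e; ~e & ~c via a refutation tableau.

Initial set: {(d <-> ~e); (~e & ~c); ~~(((d <-> (~d | a)) <-> ~d) | c)}.
(~e & ~c): α-rule — add ~e, ~c.
(d <-> ~e): β-rule — branch into d, ~e  //  ~d, ~~e.
  branch 1 (add d, ~e):
    ~~(((d <-> (~d | a)) <-> ~d) | c): β-rule — branch into ((d <-> (~d | a)) <-> ~d)  //  c.
      branch 1.1 (add ((d <-> (~d | a)) <-> ~d)):
        ((d <-> (~d | a)) <-> ~d): β-rule — branch into (d <-> (~d | a)), ~d  //  ~(d <-> (~d | a)), ~~d.
          branch 1.1.1 (add (d <-> (~d | a)), ~d):
            × closes — contains both d and ~d.
          branch 1.1.2 (add ~(d <-> (~d | a)), ~~d):
            ~(d <-> (~d | a)): β-rule — branch into d, ~(~d | a)  //  ~d, (~d | a).
              branch 1.1.2.1 (add d, ~(~d | a)):
                ~(~d | a): α-rule — add ~~d, ~a.
                ○ open, literals {a=F, c=F, d=T, e=F}.
              branch 1.1.2.2 (add ~d, (~d | a)):
                × closes — contains both d and ~d.
      branch 1.2 (add c):
        × closes — contains both c and ~c.
  branch 2 (add ~d, ~~e):
    × closes — contains both e and ~e.
4 branches closed, 1 open.
An open branch gives a countermodel: a=F, c=F, d=T, e=F (unmentioned atoms arbitrary); the premises hold there but the conclusion fails.

No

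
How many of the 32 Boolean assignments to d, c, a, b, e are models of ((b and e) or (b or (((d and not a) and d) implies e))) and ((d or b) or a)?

Initial set: {T (((b and e) or (b or (((d and not a) and d) implies e))) and ((d or b) or a))}.
T (((b and e) or (b or (((d and not a) and d) implies e))) and ((d or b) or a)): α-rule — add T ((b and e) or (b or (((d and not a) and d) implies e))), T ((d or b) or a).
T ((b and e) or (b or (((d and not a) and d) implies e))): β-rule — branch into T (b and e)  //  T (b or (((d and not a) and d) implies e)).
  branch 1 (add T (b and e)):
    T (b and e): α-rule — add T b, T e.
    T ((d or b) or a): β-rule — branch into T (d or b)  //  T a.
      branch 1.1 (add T (d or b)):
        T (d or b): β-rule — branch into T d  //  T b.
          branch 1.1.1 (add T d):
            ○ open, literals {b=T, d=T, e=T}.
          branch 1.1.2 (add T b):
            ○ open, literals {b=T, e=T}.
      branch 1.2 (add T a):
        ○ open, literals {a=T, b=T, e=T}.
  branch 2 (add T (b or (((d and not a) and d) implies e))):
    T ((d or b) or a): β-rule — branch into T (d or b)  //  T a.
      branch 2.1 (add T (d or b)):
        T (b or (((d and not a) and d) implies e)): β-rule — branch into T b  //  T (((d and not a) and d) implies e).
          branch 2.1.1 (add T b):
            T (d or b): β-rule — branch into T d  //  T b.
              branch 2.1.1.1 (add T d):
                ○ open, literals {b=T, d=T}.
              branch 2.1.1.2 (add T b):
                ○ open, literals {b=T}.
          branch 2.1.2 (add T (((d and not a) and d) implies e)):
            T (d or b): β-rule — branch into T d  //  T b.
              branch 2.1.2.1 (add T d):
                T (((d and not a) and d) implies e): β-rule — branch into F ((d and not a) and d)  //  T e.
                  branch 2.1.2.1.1 (add F ((d and not a) and d)):
                    F ((d and not a) and d): β-rule — branch into F (d and not a)  //  F d.
                      branch 2.1.2.1.1.1 (add F (d and not a)):
                        F (d and not a): β-rule — branch into F d  //  F not a.
                          branch 2.1.2.1.1.1.1 (add F d):
                            × closes — contains both d and not d.
                          branch 2.1.2.1.1.1.2 (add F not a):
                            ○ open, literals {a=T, d=T}.
                      branch 2.1.2.1.1.2 (add F d):
                        × closes — contains both d and not d.
                  branch 2.1.2.1.2 (add T e):
                    ○ open, literals {d=T, e=T}.
              branch 2.1.2.2 (add T b):
                T (((d and not a) and d) implies e): β-rule — branch into F ((d and not a) and d)  //  T e.
                  branch 2.1.2.2.1 (add F ((d and not a) and d)):
                    F ((d and not a) and d): β-rule — branch into F (d and not a)  //  F d.
                      branch 2.1.2.2.1.1 (add F (d and not a)):
                        F (d and not a): β-rule — branch into F d  //  F not a.
                          branch 2.1.2.2.1.1.1 (add F d):
                            ○ open, literals {b=T, d=F}.
                          branch 2.1.2.2.1.1.2 (add F not a):
                            ○ open, literals {a=T, b=T}.
                      branch 2.1.2.2.1.2 (add F d):
                        ○ open, literals {b=T, d=F}.
                  branch 2.1.2.2.2 (add T e):
                    ○ open, literals {b=T, e=T}.
      branch 2.2 (add T a):
        T (b or (((d and not a) and d) implies e)): β-rule — branch into T b  //  T (((d and not a) and d) implies e).
          branch 2.2.1 (add T b):
            ○ open, literals {a=T, b=T}.
          branch 2.2.2 (add T (((d and not a) and d) implies e)):
            T (((d and not a) and d) implies e): β-rule — branch into F ((d and not a) and d)  //  T e.
              branch 2.2.2.1 (add F ((d and not a) and d)):
                F ((d and not a) and d): β-rule — branch into F (d and not a)  //  F d.
                  branch 2.2.2.1.1 (add F (d and not a)):
                    F (d and not a): β-rule — branch into F d  //  F not a.
                      branch 2.2.2.1.1.1 (add F d):
                        ○ open, literals {a=T, d=F}.
                      branch 2.2.2.1.1.2 (add F not a):
                        ○ open, literals {a=T}.
                  branch 2.2.2.1.2 (add F d):
                    ○ open, literals {a=T, d=F}.
              branch 2.2.2.2 (add T e):
                ○ open, literals {a=T, e=T}.
2 branches closed, 16 open.
Each open branch fixes some atoms; the unmentioned ones are free. Counting distinct full assignments: branch {b=T, d=T, e=T} (c, a) contributes 4 new; branch {b=T, e=T} (d, c, a) contributes 4 new; branch {a=T, b=T, e=T} (d, c) contributes 0 new; branch {b=T, d=T} (c, a, e) contributes 4 new; branch {b=T} (d, c, a, e) contributes 4 new; branch {a=T, d=T} (c, b, e) contributes 4 new; branch {d=T, e=T} (c, a, b) contributes 2 new; branch {b=T, d=F} (c, a, e) contributes 0 new; branch {a=T, b=T} (d, c, e) contributes 0 new; branch {b=T, d=F} (c, a, e) contributes 0 new; branch {b=T, e=T} (d, c, a) contributes 0 new; branch {a=T, b=T} (d, c, e) contributes 0 new; branch {a=T, d=F} (c, b, e) contributes 4 new; branch {a=T} (d, c, b, e) contributes 0 new; branch {a=T, d=F} (c, b, e) contributes 0 new; branch {a=T, e=T} (d, c, b) contributes 0 new. Total: 26.

26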